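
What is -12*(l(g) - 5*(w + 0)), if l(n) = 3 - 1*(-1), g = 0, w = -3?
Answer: -228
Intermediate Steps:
l(n) = 4 (l(n) = 3 + 1 = 4)
-12*(l(g) - 5*(w + 0)) = -12*(4 - 5*(-3 + 0)) = -12*(4 - 5*(-3)) = -12*(4 + 15) = -12*19 = -228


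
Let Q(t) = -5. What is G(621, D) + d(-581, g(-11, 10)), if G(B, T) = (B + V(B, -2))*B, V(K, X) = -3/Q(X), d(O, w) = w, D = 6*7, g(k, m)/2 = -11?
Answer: 1929958/5 ≈ 3.8599e+5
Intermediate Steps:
g(k, m) = -22 (g(k, m) = 2*(-11) = -22)
D = 42
V(K, X) = ⅗ (V(K, X) = -3/(-5) = -3*(-⅕) = ⅗)
G(B, T) = B*(⅗ + B) (G(B, T) = (B + ⅗)*B = (⅗ + B)*B = B*(⅗ + B))
G(621, D) + d(-581, g(-11, 10)) = (⅕)*621*(3 + 5*621) - 22 = (⅕)*621*(3 + 3105) - 22 = (⅕)*621*3108 - 22 = 1930068/5 - 22 = 1929958/5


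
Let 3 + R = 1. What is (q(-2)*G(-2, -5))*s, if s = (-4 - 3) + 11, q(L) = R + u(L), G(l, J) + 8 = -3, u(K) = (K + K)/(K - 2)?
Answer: 44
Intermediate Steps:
R = -2 (R = -3 + 1 = -2)
u(K) = 2*K/(-2 + K) (u(K) = (2*K)/(-2 + K) = 2*K/(-2 + K))
G(l, J) = -11 (G(l, J) = -8 - 3 = -11)
q(L) = -2 + 2*L/(-2 + L)
s = 4 (s = -7 + 11 = 4)
(q(-2)*G(-2, -5))*s = ((4/(-2 - 2))*(-11))*4 = ((4/(-4))*(-11))*4 = ((4*(-¼))*(-11))*4 = -1*(-11)*4 = 11*4 = 44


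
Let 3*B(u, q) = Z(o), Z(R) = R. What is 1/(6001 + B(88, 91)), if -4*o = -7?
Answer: 12/72019 ≈ 0.00016662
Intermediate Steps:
o = 7/4 (o = -¼*(-7) = 7/4 ≈ 1.7500)
B(u, q) = 7/12 (B(u, q) = (⅓)*(7/4) = 7/12)
1/(6001 + B(88, 91)) = 1/(6001 + 7/12) = 1/(72019/12) = 12/72019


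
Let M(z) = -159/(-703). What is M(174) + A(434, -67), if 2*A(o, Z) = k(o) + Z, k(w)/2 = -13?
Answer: -65061/1406 ≈ -46.274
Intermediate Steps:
k(w) = -26 (k(w) = 2*(-13) = -26)
M(z) = 159/703 (M(z) = -159*(-1/703) = 159/703)
A(o, Z) = -13 + Z/2 (A(o, Z) = (-26 + Z)/2 = -13 + Z/2)
M(174) + A(434, -67) = 159/703 + (-13 + (½)*(-67)) = 159/703 + (-13 - 67/2) = 159/703 - 93/2 = -65061/1406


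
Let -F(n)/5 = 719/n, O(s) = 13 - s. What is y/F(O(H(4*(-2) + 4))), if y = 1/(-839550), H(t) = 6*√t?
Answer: 13/3018182250 - 2*I/503030375 ≈ 4.3072e-9 - 3.9759e-9*I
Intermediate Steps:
y = -1/839550 ≈ -1.1911e-6
F(n) = -3595/n
y/F(O(H(4*(-2) + 4))) = -(-13/3018182250 + √(4*(-2) + 4)/503030375) = -(-13/3018182250 + √(-8 + 4)/503030375) = -(-13/3018182250 + 2*I/503030375) = -(-13/3595 + 12*I/3595)/839550 = 13/3018182250 - 2*I/503030375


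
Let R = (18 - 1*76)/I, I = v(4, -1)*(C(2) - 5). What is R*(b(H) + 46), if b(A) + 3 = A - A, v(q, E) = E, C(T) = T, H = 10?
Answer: -2494/3 ≈ -831.33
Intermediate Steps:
I = 3 (I = -(2 - 5) = -1*(-3) = 3)
b(A) = -3 (b(A) = -3 + (A - A) = -3 + 0 = -3)
R = -58/3 (R = (18 - 1*76)/3 = (18 - 76)*(1/3) = -58*1/3 = -58/3 ≈ -19.333)
R*(b(H) + 46) = -58*(-3 + 46)/3 = -58/3*43 = -2494/3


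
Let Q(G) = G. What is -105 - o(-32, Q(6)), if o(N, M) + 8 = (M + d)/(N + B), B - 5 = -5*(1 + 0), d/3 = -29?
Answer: -3185/32 ≈ -99.531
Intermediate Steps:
d = -87 (d = 3*(-29) = -87)
B = 0 (B = 5 - 5*(1 + 0) = 5 - 5*1 = 5 - 5 = 0)
o(N, M) = -8 + (-87 + M)/N (o(N, M) = -8 + (M - 87)/(N + 0) = -8 + (-87 + M)/N)
-105 - o(-32, Q(6)) = -105 - (-87 + 6 - 8*(-32))/(-32) = -105 - (-1)*(-87 + 6 + 256)/32 = -105 - (-1)*175/32 = -105 - 1*(-175/32) = -105 + 175/32 = -3185/32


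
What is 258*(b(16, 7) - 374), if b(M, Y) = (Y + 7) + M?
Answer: -88752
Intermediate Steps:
b(M, Y) = 7 + M + Y (b(M, Y) = (7 + Y) + M = 7 + M + Y)
258*(b(16, 7) - 374) = 258*((7 + 16 + 7) - 374) = 258*(30 - 374) = 258*(-344) = -88752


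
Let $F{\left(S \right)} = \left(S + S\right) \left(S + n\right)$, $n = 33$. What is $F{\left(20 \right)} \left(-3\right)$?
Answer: $-6360$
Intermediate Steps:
$F{\left(S \right)} = 2 S \left(33 + S\right)$ ($F{\left(S \right)} = \left(S + S\right) \left(S + 33\right) = 2 S \left(33 + S\right)$)
$F{\left(20 \right)} \left(-3\right) = 2 \cdot 20 \left(33 + 20\right) \left(-3\right) = 2 \cdot 20 \cdot 53 \left(-3\right) = 2120 \left(-3\right) = -6360$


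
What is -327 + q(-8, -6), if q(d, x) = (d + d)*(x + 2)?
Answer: -263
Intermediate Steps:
q(d, x) = 2*d*(2 + x) (q(d, x) = (2*d)*(2 + x) = 2*d*(2 + x))
-327 + q(-8, -6) = -327 + 2*(-8)*(2 - 6) = -327 + 2*(-8)*(-4) = -327 + 64 = -263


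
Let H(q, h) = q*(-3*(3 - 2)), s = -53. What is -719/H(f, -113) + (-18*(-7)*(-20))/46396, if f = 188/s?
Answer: -63194059/934548 ≈ -67.620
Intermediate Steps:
f = -188/53 (f = 188/(-53) = 188*(-1/53) = -188/53 ≈ -3.5472)
H(q, h) = -3*q (H(q, h) = q*(-3*1) = q*(-3) = -3*q)
-719/H(f, -113) + (-18*(-7)*(-20))/46396 = -719/((-3*(-188/53))) + (-18*(-7)*(-20))/46396 = -719/564/53 + (126*(-20))*(1/46396) = -719*53/564 - 2520*1/46396 = -38107/564 - 90/1657 = -63194059/934548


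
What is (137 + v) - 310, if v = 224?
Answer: 51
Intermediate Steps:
(137 + v) - 310 = (137 + 224) - 310 = 361 - 310 = 51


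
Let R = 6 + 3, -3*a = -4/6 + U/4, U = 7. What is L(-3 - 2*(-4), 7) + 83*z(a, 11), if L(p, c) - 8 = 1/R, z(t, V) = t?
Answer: -787/36 ≈ -21.861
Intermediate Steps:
a = -13/36 (a = -(-4/6 + 7/4)/3 = -(-4*1/6 + 7*(1/4))/3 = -(-2/3 + 7/4)/3 = -1/3*13/12 = -13/36 ≈ -0.36111)
R = 9
L(p, c) = 73/9 (L(p, c) = 8 + 1/9 = 73/9)
L(-3 - 2*(-4), 7) + 83*z(a, 11) = 73/9 + 83*(-13/36) = 73/9 - 1079/36 = -787/36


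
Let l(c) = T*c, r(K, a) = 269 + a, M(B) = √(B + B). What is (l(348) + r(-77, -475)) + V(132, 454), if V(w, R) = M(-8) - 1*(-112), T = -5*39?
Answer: -67954 + 4*I ≈ -67954.0 + 4.0*I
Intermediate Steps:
T = -195
M(B) = √2*√B (M(B) = √(2*B) = √2*√B)
V(w, R) = 112 + 4*I (V(w, R) = √2*√(-8) - 1*(-112) = √2*(2*I*√2) + 112 = 4*I + 112 = 112 + 4*I)
l(c) = -195*c
(l(348) + r(-77, -475)) + V(132, 454) = (-195*348 + (269 - 475)) + (112 + 4*I) = (-67860 - 206) + (112 + 4*I) = -68066 + (112 + 4*I) = -67954 + 4*I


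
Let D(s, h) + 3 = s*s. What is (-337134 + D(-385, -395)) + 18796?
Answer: -170116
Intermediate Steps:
D(s, h) = -3 + s² (D(s, h) = -3 + s*s = -3 + s²)
(-337134 + D(-385, -395)) + 18796 = (-337134 + (-3 + (-385)²)) + 18796 = (-337134 + (-3 + 148225)) + 18796 = (-337134 + 148222) + 18796 = -188912 + 18796 = -170116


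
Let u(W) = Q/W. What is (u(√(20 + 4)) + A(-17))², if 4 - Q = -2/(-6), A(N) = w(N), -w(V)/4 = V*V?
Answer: 288648697/216 - 6358*√6/9 ≈ 1.3346e+6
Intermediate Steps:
w(V) = -4*V² (w(V) = -4*V*V = -4*V²)
A(N) = -4*N²
Q = 11/3 (Q = 4 - (-2)/(-6) = 4 - (-2)*(-1)/6 = 4 - 1*⅓ = 4 - ⅓ = 11/3 ≈ 3.6667)
u(W) = 11/(3*W)
(u(√(20 + 4)) + A(-17))² = (11/(3*(√(20 + 4))) - 4*(-17)²)² = (11/(3*(√24)) - 4*289)² = (11/(3*((2*√6))) - 1156)² = (11*(√6/12)/3 - 1156)² = (11*√6/36 - 1156)² = (-1156 + 11*√6/36)²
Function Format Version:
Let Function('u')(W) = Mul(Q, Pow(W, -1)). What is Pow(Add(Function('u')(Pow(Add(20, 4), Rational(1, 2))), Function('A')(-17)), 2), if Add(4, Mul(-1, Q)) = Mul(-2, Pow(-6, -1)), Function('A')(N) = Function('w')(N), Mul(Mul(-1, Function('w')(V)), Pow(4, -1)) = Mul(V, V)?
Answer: Add(Rational(288648697, 216), Mul(Rational(-6358, 9), Pow(6, Rational(1, 2)))) ≈ 1.3346e+6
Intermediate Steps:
Function('w')(V) = Mul(-4, Pow(V, 2)) (Function('w')(V) = Mul(-4, Mul(V, V)) = Mul(-4, Pow(V, 2)))
Function('A')(N) = Mul(-4, Pow(N, 2))
Q = Rational(11, 3) (Q = Add(4, Mul(-1, Mul(-2, Pow(-6, -1)))) = Add(4, Mul(-1, Mul(-2, Rational(-1, 6)))) = Add(4, Mul(-1, Rational(1, 3))) = Add(4, Rational(-1, 3)) = Rational(11, 3) ≈ 3.6667)
Function('u')(W) = Mul(Rational(11, 3), Pow(W, -1))
Pow(Add(Function('u')(Pow(Add(20, 4), Rational(1, 2))), Function('A')(-17)), 2) = Pow(Add(Mul(Rational(11, 3), Pow(Pow(Add(20, 4), Rational(1, 2)), -1)), Mul(-4, Pow(-17, 2))), 2) = Pow(Add(Mul(Rational(11, 3), Pow(Pow(24, Rational(1, 2)), -1)), Mul(-4, 289)), 2) = Pow(Add(Mul(Rational(11, 3), Pow(Mul(2, Pow(6, Rational(1, 2))), -1)), -1156), 2) = Pow(Add(Mul(Rational(11, 3), Mul(Rational(1, 12), Pow(6, Rational(1, 2)))), -1156), 2) = Pow(Add(Mul(Rational(11, 36), Pow(6, Rational(1, 2))), -1156), 2) = Pow(Add(-1156, Mul(Rational(11, 36), Pow(6, Rational(1, 2)))), 2)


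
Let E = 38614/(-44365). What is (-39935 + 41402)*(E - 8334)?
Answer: -542462160708/44365 ≈ -1.2227e+7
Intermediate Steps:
E = -38614/44365 (E = 38614*(-1/44365) = -38614/44365 ≈ -0.87037)
(-39935 + 41402)*(E - 8334) = (-39935 + 41402)*(-38614/44365 - 8334) = 1467*(-369776524/44365) = -542462160708/44365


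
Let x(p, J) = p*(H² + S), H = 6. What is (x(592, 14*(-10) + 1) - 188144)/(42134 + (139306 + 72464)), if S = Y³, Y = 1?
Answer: -10390/15869 ≈ -0.65474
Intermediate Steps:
S = 1 (S = 1³ = 1)
x(p, J) = 37*p (x(p, J) = p*(6² + 1) = p*(36 + 1) = p*37 = 37*p)
(x(592, 14*(-10) + 1) - 188144)/(42134 + (139306 + 72464)) = (37*592 - 188144)/(42134 + (139306 + 72464)) = (21904 - 188144)/(42134 + 211770) = -166240/253904 = -166240*1/253904 = -10390/15869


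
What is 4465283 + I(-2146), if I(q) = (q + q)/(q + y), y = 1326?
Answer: 915384088/205 ≈ 4.4653e+6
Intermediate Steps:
I(q) = 2*q/(1326 + q) (I(q) = (q + q)/(q + 1326) = (2*q)/(1326 + q) = 2*q/(1326 + q))
4465283 + I(-2146) = 4465283 + 2*(-2146)/(1326 - 2146) = 4465283 + 2*(-2146)/(-820) = 4465283 + 2*(-2146)*(-1/820) = 4465283 + 1073/205 = 915384088/205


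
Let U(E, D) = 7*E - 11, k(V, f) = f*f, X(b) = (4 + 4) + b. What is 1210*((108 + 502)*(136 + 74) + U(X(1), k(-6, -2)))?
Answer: 155063920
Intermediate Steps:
X(b) = 8 + b
k(V, f) = f**2
U(E, D) = -11 + 7*E
1210*((108 + 502)*(136 + 74) + U(X(1), k(-6, -2))) = 1210*((108 + 502)*(136 + 74) + (-11 + 7*(8 + 1))) = 1210*(610*210 + (-11 + 7*9)) = 1210*(128100 + (-11 + 63)) = 1210*(128100 + 52) = 1210*128152 = 155063920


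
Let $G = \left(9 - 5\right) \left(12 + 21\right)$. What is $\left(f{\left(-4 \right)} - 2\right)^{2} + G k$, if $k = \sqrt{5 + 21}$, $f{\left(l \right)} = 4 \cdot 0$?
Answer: $4 + 132 \sqrt{26} \approx 677.07$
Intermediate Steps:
$f{\left(l \right)} = 0$
$k = \sqrt{26} \approx 5.099$
$G = 132$ ($G = 4 \cdot 33 = 132$)
$\left(f{\left(-4 \right)} - 2\right)^{2} + G k = \left(0 - 2\right)^{2} + 132 \sqrt{26} = \left(-2\right)^{2} + 132 \sqrt{26} = 4 + 132 \sqrt{26}$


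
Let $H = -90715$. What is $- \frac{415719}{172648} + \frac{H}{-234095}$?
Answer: $- \frac{16331195197}{8083206712} \approx -2.0204$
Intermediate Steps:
$- \frac{415719}{172648} + \frac{H}{-234095} = - \frac{415719}{172648} - \frac{90715}{-234095} = \left(-415719\right) \frac{1}{172648} - - \frac{18143}{46819} = - \frac{415719}{172648} + \frac{18143}{46819} = - \frac{16331195197}{8083206712}$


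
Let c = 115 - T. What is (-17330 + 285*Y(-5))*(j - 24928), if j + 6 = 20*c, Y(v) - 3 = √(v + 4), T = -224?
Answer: 299087150 - 5173890*I ≈ 2.9909e+8 - 5.1739e+6*I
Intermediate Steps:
Y(v) = 3 + √(4 + v) (Y(v) = 3 + √(v + 4) = 3 + √(4 + v))
c = 339 (c = 115 - 1*(-224) = 115 + 224 = 339)
j = 6774 (j = -6 + 20*339 = -6 + 6780 = 6774)
(-17330 + 285*Y(-5))*(j - 24928) = (-17330 + 285*(3 + √(4 - 5)))*(6774 - 24928) = (-17330 + 285*(3 + √(-1)))*(-18154) = (-17330 + 285*(3 + I))*(-18154) = (-17330 + (855 + 285*I))*(-18154) = (-16475 + 285*I)*(-18154) = 299087150 - 5173890*I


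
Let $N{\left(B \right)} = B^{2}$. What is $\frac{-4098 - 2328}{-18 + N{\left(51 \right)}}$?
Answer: $- \frac{102}{41} \approx -2.4878$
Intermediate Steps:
$\frac{-4098 - 2328}{-18 + N{\left(51 \right)}} = \frac{-4098 - 2328}{-18 + 51^{2}} = - \frac{6426}{-18 + 2601} = - \frac{6426}{2583} = \left(-6426\right) \frac{1}{2583} = - \frac{102}{41}$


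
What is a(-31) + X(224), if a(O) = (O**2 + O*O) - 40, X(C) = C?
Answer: 2106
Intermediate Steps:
a(O) = -40 + 2*O**2 (a(O) = (O**2 + O**2) - 40 = 2*O**2 - 40 = -40 + 2*O**2)
a(-31) + X(224) = (-40 + 2*(-31)**2) + 224 = (-40 + 2*961) + 224 = (-40 + 1922) + 224 = 1882 + 224 = 2106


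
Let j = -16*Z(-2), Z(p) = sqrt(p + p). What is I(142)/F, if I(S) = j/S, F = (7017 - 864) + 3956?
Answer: -16*I/717739 ≈ -2.2292e-5*I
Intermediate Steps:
Z(p) = sqrt(2)*sqrt(p) (Z(p) = sqrt(2*p) = sqrt(2)*sqrt(p))
j = -32*I (j = -16*sqrt(2)*sqrt(-2) = -16*sqrt(2)*I*sqrt(2) = -32*I ≈ -32.0*I)
F = 10109 (F = 6153 + 3956 = 10109)
I(S) = -32*I/S (I(S) = (-32*I)/S = -32*I/S)
I(142)/F = -32*I/142/10109 = -32*I*1/142*(1/10109) = -16*I/71*(1/10109) = -16*I/717739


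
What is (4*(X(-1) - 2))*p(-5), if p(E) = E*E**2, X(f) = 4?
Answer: -1000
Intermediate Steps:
p(E) = E**3
(4*(X(-1) - 2))*p(-5) = (4*(4 - 2))*(-5)**3 = (4*2)*(-125) = 8*(-125) = -1000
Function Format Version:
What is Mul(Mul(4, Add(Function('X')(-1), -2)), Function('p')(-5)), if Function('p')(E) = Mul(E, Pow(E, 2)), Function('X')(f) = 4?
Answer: -1000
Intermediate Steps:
Function('p')(E) = Pow(E, 3)
Mul(Mul(4, Add(Function('X')(-1), -2)), Function('p')(-5)) = Mul(Mul(4, Add(4, -2)), Pow(-5, 3)) = Mul(Mul(4, 2), -125) = Mul(8, -125) = -1000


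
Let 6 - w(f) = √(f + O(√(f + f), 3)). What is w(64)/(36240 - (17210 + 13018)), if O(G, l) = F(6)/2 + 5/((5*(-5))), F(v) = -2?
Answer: 1/1002 - √1570/30060 ≈ -0.00032013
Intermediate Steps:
O(G, l) = -6/5 (O(G, l) = -2/2 + 5/((5*(-5))) = -2*½ + 5/(-25) = -1 + 5*(-1/25) = -1 - ⅕ = -6/5)
w(f) = 6 - √(-6/5 + f) (w(f) = 6 - √(f - 6/5) = 6 - √(-6/5 + f))
w(64)/(36240 - (17210 + 13018)) = (6 - √(-30 + 25*64)/5)/(36240 - (17210 + 13018)) = (6 - √(-30 + 1600)/5)/(36240 - 1*30228) = (6 - √1570/5)/(36240 - 30228) = (6 - √1570/5)/6012 = (6 - √1570/5)*(1/6012) = 1/1002 - √1570/30060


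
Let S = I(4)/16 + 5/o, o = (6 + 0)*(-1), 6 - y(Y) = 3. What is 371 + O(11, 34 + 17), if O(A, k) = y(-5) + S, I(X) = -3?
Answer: 17903/48 ≈ 372.98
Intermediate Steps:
y(Y) = 3 (y(Y) = 6 - 1*3 = 6 - 3 = 3)
o = -6 (o = 6*(-1) = -6)
S = -49/48 (S = -3/16 + 5/(-6) = -3*1/16 + 5*(-1/6) = -3/16 - 5/6 = -49/48 ≈ -1.0208)
O(A, k) = 95/48 (O(A, k) = 3 - 49/48 = 95/48)
371 + O(11, 34 + 17) = 371 + 95/48 = 17903/48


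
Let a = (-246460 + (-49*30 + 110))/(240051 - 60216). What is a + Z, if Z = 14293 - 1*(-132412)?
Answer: 5276489171/35967 ≈ 1.4670e+5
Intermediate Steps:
a = -49564/35967 (a = (-246460 + (-1470 + 110))/179835 = (-246460 - 1360)*(1/179835) = -247820*1/179835 = -49564/35967 ≈ -1.3780)
Z = 146705 (Z = 14293 + 132412 = 146705)
a + Z = -49564/35967 + 146705 = 5276489171/35967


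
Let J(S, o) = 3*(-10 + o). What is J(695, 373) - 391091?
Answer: -390002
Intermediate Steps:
J(S, o) = -30 + 3*o
J(695, 373) - 391091 = (-30 + 3*373) - 391091 = (-30 + 1119) - 391091 = 1089 - 391091 = -390002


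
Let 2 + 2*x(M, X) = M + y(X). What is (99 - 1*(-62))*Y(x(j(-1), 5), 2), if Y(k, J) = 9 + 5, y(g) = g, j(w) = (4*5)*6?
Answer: 2254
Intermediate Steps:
j(w) = 120 (j(w) = 20*6 = 120)
x(M, X) = -1 + M/2 + X/2 (x(M, X) = -1 + (M + X)/2 = -1 + (M/2 + X/2) = -1 + M/2 + X/2)
Y(k, J) = 14
(99 - 1*(-62))*Y(x(j(-1), 5), 2) = (99 - 1*(-62))*14 = (99 + 62)*14 = 161*14 = 2254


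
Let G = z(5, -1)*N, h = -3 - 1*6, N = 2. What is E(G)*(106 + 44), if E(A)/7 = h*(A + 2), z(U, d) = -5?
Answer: 75600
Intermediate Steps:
h = -9 (h = -3 - 6 = -9)
G = -10 (G = -5*2 = -10)
E(A) = -126 - 63*A (E(A) = 7*(-9*(A + 2)) = 7*(-9*(2 + A)) = 7*(-18 - 9*A) = -126 - 63*A)
E(G)*(106 + 44) = (-126 - 63*(-10))*(106 + 44) = (-126 + 630)*150 = 504*150 = 75600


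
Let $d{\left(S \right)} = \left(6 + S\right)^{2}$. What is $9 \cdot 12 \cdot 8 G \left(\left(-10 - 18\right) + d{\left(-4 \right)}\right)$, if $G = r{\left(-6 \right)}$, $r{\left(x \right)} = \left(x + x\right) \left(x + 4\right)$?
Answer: $-497664$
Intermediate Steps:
$r{\left(x \right)} = 2 x \left(4 + x\right)$
$G = 24$ ($G = 2 \left(-6\right) \left(4 - 6\right) = 2 \left(-6\right) \left(-2\right) = 24$)
$9 \cdot 12 \cdot 8 G \left(\left(-10 - 18\right) + d{\left(-4 \right)}\right) = 9 \cdot 12 \cdot 8 \cdot 24 \left(\left(-10 - 18\right) + \left(6 - 4\right)^{2}\right) = 108 \cdot 8 \cdot 24 \left(\left(-10 - 18\right) + 2^{2}\right) = 864 \cdot 24 \left(-28 + 4\right) = 864 \cdot 24 \left(-24\right) = 864 \left(-576\right) = -497664$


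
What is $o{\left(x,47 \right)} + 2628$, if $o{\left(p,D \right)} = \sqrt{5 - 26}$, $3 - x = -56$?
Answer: $2628 + i \sqrt{21} \approx 2628.0 + 4.5826 i$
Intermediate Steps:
$x = 59$ ($x = 3 - -56 = 3 + 56 = 59$)
$o{\left(p,D \right)} = i \sqrt{21}$ ($o{\left(p,D \right)} = \sqrt{-21} = i \sqrt{21}$)
$o{\left(x,47 \right)} + 2628 = i \sqrt{21} + 2628 = 2628 + i \sqrt{21}$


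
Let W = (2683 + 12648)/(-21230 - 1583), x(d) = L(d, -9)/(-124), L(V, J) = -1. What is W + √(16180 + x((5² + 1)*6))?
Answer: -15331/22813 + √62195951/62 ≈ 126.53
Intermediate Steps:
x(d) = 1/124 (x(d) = -1/(-124) = -1*(-1/124) = 1/124)
W = -15331/22813 (W = 15331/(-22813) = 15331*(-1/22813) = -15331/22813 ≈ -0.67203)
W + √(16180 + x((5² + 1)*6)) = -15331/22813 + √(16180 + 1/124) = -15331/22813 + √(2006321/124) = -15331/22813 + √62195951/62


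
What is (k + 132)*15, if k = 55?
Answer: 2805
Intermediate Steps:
(k + 132)*15 = (55 + 132)*15 = 187*15 = 2805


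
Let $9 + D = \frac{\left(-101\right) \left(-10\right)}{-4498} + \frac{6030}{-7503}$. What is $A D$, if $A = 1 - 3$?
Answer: $\frac{112812472}{5624749} \approx 20.056$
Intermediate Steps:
$D = - \frac{56406236}{5624749}$ ($D = -9 + \left(\frac{\left(-101\right) \left(-10\right)}{-4498} + \frac{6030}{-7503}\right) = -9 + \left(1010 \left(- \frac{1}{4498}\right) + 6030 \left(- \frac{1}{7503}\right)\right) = -9 - \frac{5783495}{5624749} = - \frac{56406236}{5624749} \approx -10.028$)
$A = -2$ ($A = 1 - 3 = -2$)
$A D = \left(-2\right) \left(- \frac{56406236}{5624749}\right) = \frac{112812472}{5624749}$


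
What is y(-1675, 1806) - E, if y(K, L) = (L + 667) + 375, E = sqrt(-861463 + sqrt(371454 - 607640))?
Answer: 2848 - sqrt(-861463 + I*sqrt(236186)) ≈ 2847.7 - 928.15*I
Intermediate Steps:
E = sqrt(-861463 + I*sqrt(236186)) (E = sqrt(-861463 + sqrt(-236186)) = sqrt(-861463 + I*sqrt(236186)) ≈ 0.262 + 928.15*I)
y(K, L) = 1042 + L (y(K, L) = (667 + L) + 375 = 1042 + L)
y(-1675, 1806) - E = (1042 + 1806) - sqrt(-861463 + I*sqrt(236186)) = 2848 - sqrt(-861463 + I*sqrt(236186))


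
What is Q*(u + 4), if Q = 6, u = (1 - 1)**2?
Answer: 24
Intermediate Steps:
u = 0 (u = 0**2 = 0)
Q*(u + 4) = 6*(0 + 4) = 6*4 = 24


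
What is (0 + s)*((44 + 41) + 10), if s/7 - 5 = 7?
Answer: 7980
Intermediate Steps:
s = 84 (s = 35 + 7*7 = 35 + 49 = 84)
(0 + s)*((44 + 41) + 10) = (0 + 84)*((44 + 41) + 10) = 84*(85 + 10) = 84*95 = 7980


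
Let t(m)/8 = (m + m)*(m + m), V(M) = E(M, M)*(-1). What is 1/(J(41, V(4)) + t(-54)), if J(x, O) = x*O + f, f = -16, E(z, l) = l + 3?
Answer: 1/93009 ≈ 1.0752e-5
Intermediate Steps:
E(z, l) = 3 + l
V(M) = -3 - M (V(M) = (3 + M)*(-1) = -3 - M)
t(m) = 32*m**2 (t(m) = 8*((m + m)*(m + m)) = 8*((2*m)*(2*m)) = 8*(4*m**2) = 32*m**2)
J(x, O) = -16 + O*x (J(x, O) = x*O - 16 = O*x - 16 = -16 + O*x)
1/(J(41, V(4)) + t(-54)) = 1/((-16 + (-3 - 1*4)*41) + 32*(-54)**2) = 1/((-16 + (-3 - 4)*41) + 32*2916) = 1/((-16 - 7*41) + 93312) = 1/((-16 - 287) + 93312) = 1/(-303 + 93312) = 1/93009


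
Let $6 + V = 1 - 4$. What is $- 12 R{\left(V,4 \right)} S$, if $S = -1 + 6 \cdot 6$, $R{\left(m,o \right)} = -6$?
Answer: $2520$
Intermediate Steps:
$V = -9$ ($V = -6 + \left(1 - 4\right) = -6 - 3 = -9$)
$S = 35$ ($S = -1 + 36 = 35$)
$- 12 R{\left(V,4 \right)} S = \left(-12\right) \left(-6\right) 35 = 72 \cdot 35 = 2520$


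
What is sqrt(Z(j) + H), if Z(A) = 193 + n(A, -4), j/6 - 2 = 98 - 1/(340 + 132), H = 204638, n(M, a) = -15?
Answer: 4*sqrt(12801) ≈ 452.57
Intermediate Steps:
j = 141597/236 (j = 12 + 6*(98 - 1/(340 + 132)) = 12 + 6*(98 - 1/472) = 12 + 6*(46255/472) = 12 + 138765/236 = 141597/236 ≈ 599.99)
Z(A) = 178 (Z(A) = 193 - 15 = 178)
sqrt(Z(j) + H) = sqrt(178 + 204638) = sqrt(204816) = 4*sqrt(12801)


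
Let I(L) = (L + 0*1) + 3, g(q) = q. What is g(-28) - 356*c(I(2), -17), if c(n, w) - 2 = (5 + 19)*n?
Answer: -43460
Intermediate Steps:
I(L) = 3 + L (I(L) = (L + 0) + 3 = L + 3 = 3 + L)
c(n, w) = 2 + 24*n (c(n, w) = 2 + (5 + 19)*n = 2 + 24*n)
g(-28) - 356*c(I(2), -17) = -28 - 356*(2 + 24*(3 + 2)) = -28 - 356*(2 + 24*5) = -28 - 356*(2 + 120) = -28 - 356*122 = -28 - 43432 = -43460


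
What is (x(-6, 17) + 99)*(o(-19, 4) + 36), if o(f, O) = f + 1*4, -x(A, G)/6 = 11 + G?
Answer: -1449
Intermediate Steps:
x(A, G) = -66 - 6*G (x(A, G) = -6*(11 + G) = -66 - 6*G)
o(f, O) = 4 + f (o(f, O) = f + 4 = 4 + f)
(x(-6, 17) + 99)*(o(-19, 4) + 36) = ((-66 - 6*17) + 99)*((4 - 19) + 36) = ((-66 - 102) + 99)*(-15 + 36) = (-168 + 99)*21 = -69*21 = -1449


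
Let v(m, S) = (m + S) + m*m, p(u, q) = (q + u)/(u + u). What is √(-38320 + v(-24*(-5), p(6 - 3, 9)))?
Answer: I*√23798 ≈ 154.27*I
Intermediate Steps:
p(u, q) = (q + u)/(2*u) (p(u, q) = (q + u)/((2*u)) = (q + u)*(1/(2*u)) = (q + u)/(2*u))
v(m, S) = S + m + m² (v(m, S) = (S + m) + m² = S + m + m²)
√(-38320 + v(-24*(-5), p(6 - 3, 9))) = √(-38320 + ((9 + (6 - 3))/(2*(6 - 3)) - 24*(-5) + (-24*(-5))²)) = √(-38320 + ((½)*(9 + 3)/3 + 120 + 120²)) = √(-38320 + ((½)*(⅓)*12 + 120 + 14400)) = √(-38320 + (2 + 120 + 14400)) = √(-38320 + 14522) = √(-23798) = I*√23798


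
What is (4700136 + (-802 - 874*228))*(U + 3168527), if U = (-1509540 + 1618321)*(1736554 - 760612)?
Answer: 477758600891644198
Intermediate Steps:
U = 106163946702 (U = 108781*975942 = 106163946702)
(4700136 + (-802 - 874*228))*(U + 3168527) = (4700136 + (-802 - 874*228))*(106163946702 + 3168527) = (4700136 + (-802 - 199272))*106167115229 = (4700136 - 200074)*106167115229 = 4500062*106167115229 = 477758600891644198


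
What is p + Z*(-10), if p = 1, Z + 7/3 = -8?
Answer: 313/3 ≈ 104.33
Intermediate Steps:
Z = -31/3 (Z = -7/3 - 8 = -31/3 ≈ -10.333)
p + Z*(-10) = 1 - 31/3*(-10) = 1 + 310/3 = 313/3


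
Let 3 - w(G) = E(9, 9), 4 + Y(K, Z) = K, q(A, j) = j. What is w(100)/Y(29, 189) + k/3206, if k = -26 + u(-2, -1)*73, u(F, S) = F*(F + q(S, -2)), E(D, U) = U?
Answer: -2643/40075 ≈ -0.065951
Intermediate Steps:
Y(K, Z) = -4 + K
w(G) = -6 (w(G) = 3 - 1*9 = 3 - 9 = -6)
u(F, S) = F*(-2 + F) (u(F, S) = F*(F - 2) = F*(-2 + F))
k = 558 (k = -26 - 2*(-2 - 2)*73 = -26 - 2*(-4)*73 = -26 + 8*73 = -26 + 584 = 558)
w(100)/Y(29, 189) + k/3206 = -6/(-4 + 29) + 558/3206 = -6/25 + 558*(1/3206) = -6*1/25 + 279/1603 = -6/25 + 279/1603 = -2643/40075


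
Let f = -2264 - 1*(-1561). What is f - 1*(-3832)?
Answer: 3129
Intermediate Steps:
f = -703 (f = -2264 + 1561 = -703)
f - 1*(-3832) = -703 - 1*(-3832) = -703 + 3832 = 3129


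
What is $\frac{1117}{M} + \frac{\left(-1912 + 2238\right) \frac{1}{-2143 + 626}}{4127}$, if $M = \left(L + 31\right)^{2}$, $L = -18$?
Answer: $\frac{6993101009}{1058051371} \approx 6.6094$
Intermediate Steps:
$M = 169$ ($M = \left(-18 + 31\right)^{2} = 13^{2} = 169$)
$\frac{1117}{M} + \frac{\left(-1912 + 2238\right) \frac{1}{-2143 + 626}}{4127} = \frac{1117}{169} + \frac{\left(-1912 + 2238\right) \frac{1}{-2143 + 626}}{4127} = 1117 \cdot \frac{1}{169} + \frac{326}{-1517} \cdot \frac{1}{4127} = \frac{1117}{169} + 326 \left(- \frac{1}{1517}\right) \frac{1}{4127} = \frac{1117}{169} - \frac{326}{6260659} = \frac{6993101009}{1058051371}$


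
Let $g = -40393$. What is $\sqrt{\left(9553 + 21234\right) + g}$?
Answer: $i \sqrt{9606} \approx 98.01 i$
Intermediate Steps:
$\sqrt{\left(9553 + 21234\right) + g} = \sqrt{\left(9553 + 21234\right) - 40393} = \sqrt{30787 - 40393} = \sqrt{-9606} = i \sqrt{9606}$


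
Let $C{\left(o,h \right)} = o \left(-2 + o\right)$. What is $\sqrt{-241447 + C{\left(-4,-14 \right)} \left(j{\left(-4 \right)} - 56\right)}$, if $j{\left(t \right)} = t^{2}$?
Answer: $i \sqrt{242407} \approx 492.35 i$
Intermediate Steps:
$\sqrt{-241447 + C{\left(-4,-14 \right)} \left(j{\left(-4 \right)} - 56\right)} = \sqrt{-241447 + - 4 \left(-2 - 4\right) \left(\left(-4\right)^{2} - 56\right)} = \sqrt{-241447 + \left(-4\right) \left(-6\right) \left(16 - 56\right)} = \sqrt{-241447 + 24 \left(-40\right)} = \sqrt{-241447 - 960} = \sqrt{-242407} = i \sqrt{242407}$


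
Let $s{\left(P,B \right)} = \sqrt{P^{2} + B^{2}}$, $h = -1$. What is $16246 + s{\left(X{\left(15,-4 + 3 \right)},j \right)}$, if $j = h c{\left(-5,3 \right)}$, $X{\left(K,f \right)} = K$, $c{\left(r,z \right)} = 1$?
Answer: $16246 + \sqrt{226} \approx 16261.0$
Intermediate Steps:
$j = -1$ ($j = \left(-1\right) 1 = -1$)
$s{\left(P,B \right)} = \sqrt{B^{2} + P^{2}}$
$16246 + s{\left(X{\left(15,-4 + 3 \right)},j \right)} = 16246 + \sqrt{\left(-1\right)^{2} + 15^{2}} = 16246 + \sqrt{1 + 225} = 16246 + \sqrt{226}$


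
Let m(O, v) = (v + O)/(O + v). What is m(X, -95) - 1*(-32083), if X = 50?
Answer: 32084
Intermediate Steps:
m(O, v) = 1 (m(O, v) = (O + v)/(O + v) = 1)
m(X, -95) - 1*(-32083) = 1 - 1*(-32083) = 1 + 32083 = 32084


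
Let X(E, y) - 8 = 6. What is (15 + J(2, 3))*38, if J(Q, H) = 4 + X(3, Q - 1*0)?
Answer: 1254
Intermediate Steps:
X(E, y) = 14 (X(E, y) = 8 + 6 = 14)
J(Q, H) = 18 (J(Q, H) = 4 + 14 = 18)
(15 + J(2, 3))*38 = (15 + 18)*38 = 33*38 = 1254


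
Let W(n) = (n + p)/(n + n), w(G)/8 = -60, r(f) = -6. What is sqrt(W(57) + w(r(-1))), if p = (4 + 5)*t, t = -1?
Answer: 2*I*sqrt(43282)/19 ≈ 21.899*I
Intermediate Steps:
p = -9 (p = (4 + 5)*(-1) = 9*(-1) = -9)
w(G) = -480 (w(G) = 8*(-60) = -480)
W(n) = (-9 + n)/(2*n) (W(n) = (n - 9)/(n + n) = (-9 + n)/((2*n)) = (-9 + n)*(1/(2*n)) = (-9 + n)/(2*n))
sqrt(W(57) + w(r(-1))) = sqrt((1/2)*(-9 + 57)/57 - 480) = sqrt((1/2)*(1/57)*48 - 480) = sqrt(8/19 - 480) = sqrt(-9112/19) = 2*I*sqrt(43282)/19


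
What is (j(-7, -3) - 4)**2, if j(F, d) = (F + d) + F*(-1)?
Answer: 49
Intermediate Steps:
j(F, d) = d (j(F, d) = (F + d) - F = d)
(j(-7, -3) - 4)**2 = (-3 - 4)**2 = (-7)**2 = 49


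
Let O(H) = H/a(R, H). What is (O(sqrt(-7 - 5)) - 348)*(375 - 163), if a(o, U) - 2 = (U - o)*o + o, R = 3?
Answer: -2285148/31 - 424*I*sqrt(3)/31 ≈ -73715.0 - 23.69*I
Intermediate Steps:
a(o, U) = 2 + o + o*(U - o) (a(o, U) = 2 + ((U - o)*o + o) = 2 + (o*(U - o) + o) = 2 + (o + o*(U - o)) = 2 + o + o*(U - o))
O(H) = H/(-4 + 3*H) (O(H) = H/(2 + 3 - 1*3**2 + H*3) = H/(2 + 3 - 1*9 + 3*H) = H/(2 + 3 - 9 + 3*H) = H/(-4 + 3*H))
(O(sqrt(-7 - 5)) - 348)*(375 - 163) = (sqrt(-7 - 5)/(-4 + 3*sqrt(-7 - 5)) - 348)*(375 - 163) = (sqrt(-12)/(-4 + 3*sqrt(-12)) - 348)*212 = ((2*I*sqrt(3))/(-4 + 3*(2*I*sqrt(3))) - 348)*212 = ((2*I*sqrt(3))/(-4 + 6*I*sqrt(3)) - 348)*212 = (2*I*sqrt(3)/(-4 + 6*I*sqrt(3)) - 348)*212 = (-348 + 2*I*sqrt(3)/(-4 + 6*I*sqrt(3)))*212 = -73776 + 424*I*sqrt(3)/(-4 + 6*I*sqrt(3))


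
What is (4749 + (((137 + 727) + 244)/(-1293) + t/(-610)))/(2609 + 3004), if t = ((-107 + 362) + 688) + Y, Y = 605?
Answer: 1871500663/2213570745 ≈ 0.84547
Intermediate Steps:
t = 1548 (t = ((-107 + 362) + 688) + 605 = (255 + 688) + 605 = 943 + 605 = 1548)
(4749 + (((137 + 727) + 244)/(-1293) + t/(-610)))/(2609 + 3004) = (4749 + (((137 + 727) + 244)/(-1293) + 1548/(-610)))/(2609 + 3004) = (4749 + ((864 + 244)*(-1/1293) + 1548*(-1/610)))/5613 = (4749 + (1108*(-1/1293) - 774/305))*(1/5613) = (4749 + (-1108/1293 - 774/305))*(1/5613) = (4749 - 1338722/394365)*(1/5613) = (1871500663/394365)*(1/5613) = 1871500663/2213570745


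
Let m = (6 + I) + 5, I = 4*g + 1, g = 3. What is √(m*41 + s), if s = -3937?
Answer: I*√2953 ≈ 54.341*I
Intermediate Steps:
I = 13 (I = 4*3 + 1 = 12 + 1 = 13)
m = 24 (m = (6 + 13) + 5 = 19 + 5 = 24)
√(m*41 + s) = √(24*41 - 3937) = √(984 - 3937) = √(-2953) = I*√2953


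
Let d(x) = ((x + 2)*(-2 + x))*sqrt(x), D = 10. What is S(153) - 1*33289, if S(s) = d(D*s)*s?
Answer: -33289 + 1074471264*sqrt(170) ≈ 1.4009e+10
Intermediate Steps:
d(x) = sqrt(x)*(-2 + x)*(2 + x) (d(x) = ((2 + x)*(-2 + x))*sqrt(x) = ((-2 + x)*(2 + x))*sqrt(x) = sqrt(x)*(-2 + x)*(2 + x))
S(s) = sqrt(10)*s**(3/2)*(-4 + 100*s**2) (S(s) = (sqrt(10*s)*(-4 + (10*s)**2))*s = ((sqrt(10)*sqrt(s))*(-4 + 100*s**2))*s = (sqrt(10)*sqrt(s)*(-4 + 100*s**2))*s = sqrt(10)*s**(3/2)*(-4 + 100*s**2))
S(153) - 1*33289 = sqrt(10)*153**(3/2)*(-4 + 100*153**2) - 1*33289 = sqrt(10)*(459*sqrt(17))*(-4 + 100*23409) - 33289 = sqrt(10)*(459*sqrt(17))*(-4 + 2340900) - 33289 = sqrt(10)*(459*sqrt(17))*2340896 - 33289 = 1074471264*sqrt(170) - 33289 = -33289 + 1074471264*sqrt(170)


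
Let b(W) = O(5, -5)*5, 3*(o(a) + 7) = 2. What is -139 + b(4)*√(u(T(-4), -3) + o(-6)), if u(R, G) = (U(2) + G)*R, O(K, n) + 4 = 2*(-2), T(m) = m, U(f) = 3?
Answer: -139 - 40*I*√57/3 ≈ -139.0 - 100.66*I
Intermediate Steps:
O(K, n) = -8 (O(K, n) = -4 + 2*(-2) = -4 - 4 = -8)
o(a) = -19/3 (o(a) = -7 + (⅓)*2 = -7 + ⅔ = -19/3)
b(W) = -40 (b(W) = -8*5 = -40)
u(R, G) = R*(3 + G) (u(R, G) = (3 + G)*R = R*(3 + G))
-139 + b(4)*√(u(T(-4), -3) + o(-6)) = -139 - 40*√(-4*(3 - 3) - 19/3) = -139 - 40*√(-4*0 - 19/3) = -139 - 40*√(0 - 19/3) = -139 - 40*I*√57/3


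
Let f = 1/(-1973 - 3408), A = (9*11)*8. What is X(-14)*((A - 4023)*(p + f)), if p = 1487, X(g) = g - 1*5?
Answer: 491206907394/5381 ≈ 9.1285e+7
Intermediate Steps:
X(g) = -5 + g (X(g) = g - 5 = -5 + g)
A = 792 (A = 99*8 = 792)
f = -1/5381 (f = 1/(-5381) = -1/5381 ≈ -0.00018584)
X(-14)*((A - 4023)*(p + f)) = (-5 - 14)*((792 - 4023)*(1487 - 1/5381)) = -(-61389)*8001546/5381 = -19*(-25852995126/5381) = 491206907394/5381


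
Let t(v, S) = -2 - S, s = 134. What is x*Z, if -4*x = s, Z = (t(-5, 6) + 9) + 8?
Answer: -603/2 ≈ -301.50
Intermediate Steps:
Z = 9 (Z = ((-2 - 1*6) + 9) + 8 = ((-2 - 6) + 9) + 8 = (-8 + 9) + 8 = 1 + 8 = 9)
x = -67/2 (x = -¼*134 = -67/2 ≈ -33.500)
x*Z = -67/2*9 = -603/2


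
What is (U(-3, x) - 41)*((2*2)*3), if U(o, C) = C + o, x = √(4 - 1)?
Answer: -528 + 12*√3 ≈ -507.22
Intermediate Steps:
x = √3 ≈ 1.7320
(U(-3, x) - 41)*((2*2)*3) = ((√3 - 3) - 41)*((2*2)*3) = ((-3 + √3) - 41)*(4*3) = (-44 + √3)*12 = -528 + 12*√3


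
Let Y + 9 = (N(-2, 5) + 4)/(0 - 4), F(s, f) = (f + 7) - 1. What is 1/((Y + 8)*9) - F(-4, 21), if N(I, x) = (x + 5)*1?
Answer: -2189/81 ≈ -27.025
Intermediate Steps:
N(I, x) = 5 + x (N(I, x) = (5 + x)*1 = 5 + x)
F(s, f) = 6 + f (F(s, f) = (7 + f) - 1 = 6 + f)
Y = -25/2 (Y = -9 + ((5 + 5) + 4)/(0 - 4) = -9 + (10 + 4)/(-4) = -9 + 14*(-¼) = -9 - 7/2 = -25/2 ≈ -12.500)
1/((Y + 8)*9) - F(-4, 21) = 1/((-25/2 + 8)*9) - (6 + 21) = 1/(-9/2*9) - 1*27 = 1/(-81/2) - 27 = -2/81 - 27 = -2189/81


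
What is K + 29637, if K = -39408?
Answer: -9771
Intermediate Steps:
K + 29637 = -39408 + 29637 = -9771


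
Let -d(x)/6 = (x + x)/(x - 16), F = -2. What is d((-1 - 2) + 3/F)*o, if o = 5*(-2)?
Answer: 1080/41 ≈ 26.341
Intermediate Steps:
o = -10
d(x) = -12*x/(-16 + x) (d(x) = -6*(x + x)/(x - 16) = -6*2*x/(-16 + x) = -12*x/(-16 + x))
d((-1 - 2) + 3/F)*o = -12*((-1 - 2) + 3/(-2))/(-16 + ((-1 - 2) + 3/(-2)))*(-10) = -12*(-3 + 3*(-½))/(-16 + (-3 + 3*(-½)))*(-10) = -12*(-3 - 3/2)/(-16 + (-3 - 3/2))*(-10) = -12*(-9/2)/(-16 - 9/2)*(-10) = -12*(-9/2)/(-41/2)*(-10) = -12*(-9/2)*(-2/41)*(-10) = -108/41*(-10) = 1080/41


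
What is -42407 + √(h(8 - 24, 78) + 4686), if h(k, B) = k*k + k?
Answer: -42407 + √4926 ≈ -42337.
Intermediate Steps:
h(k, B) = k + k² (h(k, B) = k² + k = k + k²)
-42407 + √(h(8 - 24, 78) + 4686) = -42407 + √((8 - 24)*(1 + (8 - 24)) + 4686) = -42407 + √(-16*(1 - 16) + 4686) = -42407 + √(-16*(-15) + 4686) = -42407 + √(240 + 4686) = -42407 + √4926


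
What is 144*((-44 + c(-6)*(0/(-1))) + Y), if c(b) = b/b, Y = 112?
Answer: 9792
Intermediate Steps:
c(b) = 1
144*((-44 + c(-6)*(0/(-1))) + Y) = 144*((-44 + 1*(0/(-1))) + 112) = 144*((-44 + 1*(0*(-1))) + 112) = 144*((-44 + 1*0) + 112) = 144*((-44 + 0) + 112) = 144*(-44 + 112) = 144*68 = 9792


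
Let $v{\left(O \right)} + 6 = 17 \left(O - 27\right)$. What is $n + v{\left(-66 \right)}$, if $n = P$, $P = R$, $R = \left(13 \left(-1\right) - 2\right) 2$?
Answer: $-1617$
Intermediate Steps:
$v{\left(O \right)} = -465 + 17 O$ ($v{\left(O \right)} = -6 + 17 \left(O - 27\right) = -6 + 17 \left(-27 + O\right) = -6 + \left(-459 + 17 O\right) = -465 + 17 O$)
$R = -30$ ($R = \left(-13 - 2\right) 2 = \left(-15\right) 2 = -30$)
$P = -30$
$n = -30$
$n + v{\left(-66 \right)} = -30 + \left(-465 + 17 \left(-66\right)\right) = -30 - 1587 = -1617$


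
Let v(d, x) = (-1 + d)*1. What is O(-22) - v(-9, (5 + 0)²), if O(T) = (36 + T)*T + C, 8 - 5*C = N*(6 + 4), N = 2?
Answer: -1502/5 ≈ -300.40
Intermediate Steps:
C = -12/5 (C = 8/5 - 2*(6 + 4)/5 = 8/5 - 2*10/5 = 8/5 - ⅕*20 = 8/5 - 4 = -12/5 ≈ -2.4000)
O(T) = -12/5 + T*(36 + T) (O(T) = (36 + T)*T - 12/5 = T*(36 + T) - 12/5 = -12/5 + T*(36 + T))
v(d, x) = -1 + d
O(-22) - v(-9, (5 + 0)²) = (-12/5 + (-22)² + 36*(-22)) - (-1 - 9) = (-12/5 + 484 - 792) - 1*(-10) = -1552/5 + 10 = -1502/5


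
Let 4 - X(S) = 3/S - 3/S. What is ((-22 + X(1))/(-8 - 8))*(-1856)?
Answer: -2088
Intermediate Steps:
X(S) = 4 (X(S) = 4 - (3/S - 3/S) = 4 - 1*0 = 4 + 0 = 4)
((-22 + X(1))/(-8 - 8))*(-1856) = ((-22 + 4)/(-8 - 8))*(-1856) = -18/(-16)*(-1856) = -18*(-1/16)*(-1856) = (9/8)*(-1856) = -2088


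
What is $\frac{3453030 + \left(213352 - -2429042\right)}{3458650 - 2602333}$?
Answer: $\frac{2031808}{285439} \approx 7.1182$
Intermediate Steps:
$\frac{3453030 + \left(213352 - -2429042\right)}{3458650 - 2602333} = \frac{3453030 + \left(213352 + 2429042\right)}{856317} = \left(3453030 + 2642394\right) \frac{1}{856317} = 6095424 \cdot \frac{1}{856317} = \frac{2031808}{285439}$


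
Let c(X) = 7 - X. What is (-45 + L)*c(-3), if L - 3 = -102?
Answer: -1440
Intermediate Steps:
L = -99 (L = 3 - 102 = -99)
(-45 + L)*c(-3) = (-45 - 99)*(7 - 1*(-3)) = -144*(7 + 3) = -144*10 = -1440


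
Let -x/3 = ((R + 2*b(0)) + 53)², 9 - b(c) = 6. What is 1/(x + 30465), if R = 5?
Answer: 1/18177 ≈ 5.5015e-5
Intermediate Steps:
b(c) = 3 (b(c) = 9 - 1*6 = 9 - 6 = 3)
x = -12288 (x = -3*((5 + 2*3) + 53)² = -3*((5 + 6) + 53)² = -3*(11 + 53)² = -3*64² = -3*4096 = -12288)
1/(x + 30465) = 1/(-12288 + 30465) = 1/18177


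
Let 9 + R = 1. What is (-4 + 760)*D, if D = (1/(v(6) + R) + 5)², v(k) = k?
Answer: 15309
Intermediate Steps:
R = -8 (R = -9 + 1 = -8)
D = 81/4 (D = (1/(6 - 8) + 5)² = (1/(-2) + 5)² = (-½ + 5)² = (9/2)² = 81/4 ≈ 20.250)
(-4 + 760)*D = (-4 + 760)*(81/4) = 756*(81/4) = 15309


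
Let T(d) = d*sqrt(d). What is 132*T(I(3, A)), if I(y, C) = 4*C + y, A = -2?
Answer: -660*I*sqrt(5) ≈ -1475.8*I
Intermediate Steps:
I(y, C) = y + 4*C
T(d) = d**(3/2)
132*T(I(3, A)) = 132*(3 + 4*(-2))**(3/2) = 132*(3 - 8)**(3/2) = 132*(-5)**(3/2) = 132*(-5*I*sqrt(5)) = -660*I*sqrt(5)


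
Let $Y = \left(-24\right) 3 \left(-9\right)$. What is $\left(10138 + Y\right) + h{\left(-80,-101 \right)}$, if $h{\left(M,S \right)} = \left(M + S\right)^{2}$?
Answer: $43547$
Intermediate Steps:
$Y = 648$ ($Y = \left(-72\right) \left(-9\right) = 648$)
$\left(10138 + Y\right) + h{\left(-80,-101 \right)} = \left(10138 + 648\right) + \left(-80 - 101\right)^{2} = 10786 + \left(-181\right)^{2} = 10786 + 32761 = 43547$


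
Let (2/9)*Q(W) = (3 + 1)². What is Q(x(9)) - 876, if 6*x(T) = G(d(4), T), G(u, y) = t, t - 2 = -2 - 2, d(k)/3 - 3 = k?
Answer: -804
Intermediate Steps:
d(k) = 9 + 3*k
t = -2 (t = 2 + (-2 - 2) = 2 - 4 = -2)
G(u, y) = -2
x(T) = -⅓ (x(T) = (⅙)*(-2) = -⅓)
Q(W) = 72 (Q(W) = 9*(3 + 1)²/2 = (9/2)*4² = (9/2)*16 = 72)
Q(x(9)) - 876 = 72 - 876 = -804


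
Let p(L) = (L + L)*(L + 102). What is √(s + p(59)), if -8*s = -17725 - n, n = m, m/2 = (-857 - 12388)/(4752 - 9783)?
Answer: √954584700342/6708 ≈ 145.65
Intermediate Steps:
m = 8830/1677 (m = 2*((-857 - 12388)/(4752 - 9783)) = 2*(-13245/(-5031)) = 2*(-13245*(-1/5031)) = 2*(4415/1677) = 8830/1677 ≈ 5.2654)
n = 8830/1677 ≈ 5.2654
s = 29733655/13416 (s = -(-17725 - 1*8830/1677)/8 = -(-17725 - 8830/1677)/8 = -⅛*(-29733655/1677) = 29733655/13416 ≈ 2216.3)
p(L) = 2*L*(102 + L) (p(L) = (2*L)*(102 + L) = 2*L*(102 + L))
√(s + p(59)) = √(29733655/13416 + 2*59*(102 + 59)) = √(29733655/13416 + 2*59*161) = √(29733655/13416 + 18998) = √(284610823/13416) = √954584700342/6708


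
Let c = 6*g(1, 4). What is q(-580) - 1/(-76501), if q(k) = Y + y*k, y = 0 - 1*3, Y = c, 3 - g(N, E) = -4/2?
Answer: 135406771/76501 ≈ 1770.0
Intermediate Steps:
g(N, E) = 5 (g(N, E) = 3 - (-4)/2 = 3 - 1*(-2) = 3 + 2 = 5)
c = 30 (c = 6*5 = 30)
Y = 30
y = -3 (y = 0 - 3 = -3)
q(k) = 30 - 3*k
q(-580) - 1/(-76501) = (30 - 3*(-580)) - 1/(-76501) = (30 + 1740) - 1*(-1/76501) = 1770 + 1/76501 = 135406771/76501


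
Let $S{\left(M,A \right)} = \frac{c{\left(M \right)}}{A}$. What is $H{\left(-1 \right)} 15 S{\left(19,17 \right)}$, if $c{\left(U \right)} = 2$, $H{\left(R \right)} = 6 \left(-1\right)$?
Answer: $- \frac{180}{17} \approx -10.588$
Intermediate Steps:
$H{\left(R \right)} = -6$
$S{\left(M,A \right)} = \frac{2}{A}$
$H{\left(-1 \right)} 15 S{\left(19,17 \right)} = \left(-6\right) 15 \cdot \frac{2}{17} = - 90 \cdot 2 \cdot \frac{1}{17} = \left(-90\right) \frac{2}{17} = - \frac{180}{17}$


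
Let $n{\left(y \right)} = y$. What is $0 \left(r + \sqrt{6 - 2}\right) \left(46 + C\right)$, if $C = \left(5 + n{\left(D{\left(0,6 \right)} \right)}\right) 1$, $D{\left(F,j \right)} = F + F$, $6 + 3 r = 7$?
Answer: $0$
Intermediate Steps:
$r = \frac{1}{3}$ ($r = -2 + \frac{1}{3} \cdot 7 = -2 + \frac{7}{3} = \frac{1}{3} \approx 0.33333$)
$D{\left(F,j \right)} = 2 F$
$C = 5$ ($C = \left(5 + 2 \cdot 0\right) 1 = \left(5 + 0\right) 1 = 5 \cdot 1 = 5$)
$0 \left(r + \sqrt{6 - 2}\right) \left(46 + C\right) = 0 \left(\frac{1}{3} + \sqrt{6 - 2}\right) \left(46 + 5\right) = 0 \left(\frac{1}{3} + \sqrt{4}\right) 51 = 0 \left(\frac{1}{3} + 2\right) 51 = 0 \cdot \frac{7}{3} \cdot 51 = 0 \cdot 51 = 0$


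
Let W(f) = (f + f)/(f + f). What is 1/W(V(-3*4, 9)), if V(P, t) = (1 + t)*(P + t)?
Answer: 1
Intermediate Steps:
W(f) = 1 (W(f) = (2*f)/((2*f)) = (2*f)*(1/(2*f)) = 1)
1/W(V(-3*4, 9)) = 1/1 = 1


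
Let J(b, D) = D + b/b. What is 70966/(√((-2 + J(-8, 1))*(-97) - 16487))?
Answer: -70966*I*√16487/16487 ≈ -552.69*I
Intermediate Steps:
J(b, D) = 1 + D (J(b, D) = D + 1 = 1 + D)
70966/(√((-2 + J(-8, 1))*(-97) - 16487)) = 70966/(√((-2 + (1 + 1))*(-97) - 16487)) = 70966/(√((-2 + 2)*(-97) - 16487)) = 70966/(√(0*(-97) - 16487)) = 70966/(√(0 - 16487)) = 70966/(√(-16487)) = 70966/((I*√16487)) = 70966*(-I*√16487/16487) = -70966*I*√16487/16487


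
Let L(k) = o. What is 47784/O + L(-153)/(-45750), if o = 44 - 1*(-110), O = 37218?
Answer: 181698869/141893625 ≈ 1.2805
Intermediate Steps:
o = 154 (o = 44 + 110 = 154)
L(k) = 154
47784/O + L(-153)/(-45750) = 47784/37218 + 154/(-45750) = 47784*(1/37218) + 154*(-1/45750) = 7964/6203 - 77/22875 = 181698869/141893625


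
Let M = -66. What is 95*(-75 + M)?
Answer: -13395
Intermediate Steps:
95*(-75 + M) = 95*(-75 - 66) = 95*(-141) = -13395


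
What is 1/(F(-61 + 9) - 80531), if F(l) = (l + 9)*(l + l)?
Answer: -1/76059 ≈ -1.3148e-5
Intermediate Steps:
F(l) = 2*l*(9 + l) (F(l) = (9 + l)*(2*l) = 2*l*(9 + l))
1/(F(-61 + 9) - 80531) = 1/(2*(-61 + 9)*(9 + (-61 + 9)) - 80531) = 1/(2*(-52)*(9 - 52) - 80531) = 1/(2*(-52)*(-43) - 80531) = 1/(4472 - 80531) = 1/(-76059) = -1/76059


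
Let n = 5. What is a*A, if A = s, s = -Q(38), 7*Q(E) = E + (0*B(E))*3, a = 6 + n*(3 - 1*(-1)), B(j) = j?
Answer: -988/7 ≈ -141.14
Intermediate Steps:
a = 26 (a = 6 + 5*(3 - 1*(-1)) = 6 + 5*(3 + 1) = 6 + 5*4 = 6 + 20 = 26)
Q(E) = E/7 (Q(E) = (E + (0*E)*3)/7 = (E + 0*3)/7 = (E + 0)/7 = E/7)
s = -38/7 ≈ -5.4286
A = -38/7 ≈ -5.4286
a*A = 26*(-38/7) = -988/7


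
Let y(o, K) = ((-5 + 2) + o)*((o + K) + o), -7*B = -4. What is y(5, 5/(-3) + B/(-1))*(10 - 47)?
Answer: -12062/21 ≈ -574.38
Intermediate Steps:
B = 4/7 (B = -⅐*(-4) = 4/7 ≈ 0.57143)
y(o, K) = (-3 + o)*(K + 2*o) (y(o, K) = (-3 + o)*((K + o) + o) = (-3 + o)*(K + 2*o))
y(5, 5/(-3) + B/(-1))*(10 - 47) = (-6*5 - 3*(5/(-3) + (4/7)/(-1)) + 2*5² + (5/(-3) + (4/7)/(-1))*5)*(10 - 47) = (-30 - 3*(5*(-⅓) + (4/7)*(-1)) + 2*25 + (5*(-⅓) + (4/7)*(-1))*5)*(-37) = (-30 - 3*(-5/3 - 4/7) + 50 + (-5/3 - 4/7)*5)*(-37) = (-30 - 3*(-47/21) + 50 - 47/21*5)*(-37) = (-30 + 47/7 + 50 - 235/21)*(-37) = (326/21)*(-37) = -12062/21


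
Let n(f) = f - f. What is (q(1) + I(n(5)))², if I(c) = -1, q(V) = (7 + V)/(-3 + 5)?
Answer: 9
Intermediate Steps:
q(V) = 7/2 + V/2 (q(V) = (7 + V)/2 = (7 + V)*(½) = 7/2 + V/2)
n(f) = 0
(q(1) + I(n(5)))² = ((7/2 + (½)*1) - 1)² = ((7/2 + ½) - 1)² = (4 - 1)² = 3² = 9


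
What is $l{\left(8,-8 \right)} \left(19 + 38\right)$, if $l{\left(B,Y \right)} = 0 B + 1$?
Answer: $57$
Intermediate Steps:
$l{\left(B,Y \right)} = 1$ ($l{\left(B,Y \right)} = 0 + 1 = 1$)
$l{\left(8,-8 \right)} \left(19 + 38\right) = 1 \left(19 + 38\right) = 1 \cdot 57 = 57$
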